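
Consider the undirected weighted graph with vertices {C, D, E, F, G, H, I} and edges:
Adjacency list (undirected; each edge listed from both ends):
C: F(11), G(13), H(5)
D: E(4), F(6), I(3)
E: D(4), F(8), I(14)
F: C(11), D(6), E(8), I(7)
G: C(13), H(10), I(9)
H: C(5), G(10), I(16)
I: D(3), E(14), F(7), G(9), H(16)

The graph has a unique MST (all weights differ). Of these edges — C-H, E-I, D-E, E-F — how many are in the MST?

Sort edges by weight, then run Kruskal:
D-I (3): add. Components now {C} {D,I} {E} {F} {G} {H}
D-E (4): add. Components now {C} {D,E,I} {F} {G} {H}
C-H (5): add. Components now {C,H} {D,E,I} {F} {G}
D-F (6): add. Components now {C,H} {D,E,F,I} {G}
F-I (7): skip — F and I already connected.
E-F (8): skip — E and F already connected.
G-I (9): add. Components now {C,H} {D,E,F,G,I}
G-H (10): add. Components now {C,D,E,F,G,H,I}
MST edge set: {D-I, D-E, C-H, D-F, G-I, G-H}.
Of the listed edges, {C-H, D-E} are in the MST → 2.

2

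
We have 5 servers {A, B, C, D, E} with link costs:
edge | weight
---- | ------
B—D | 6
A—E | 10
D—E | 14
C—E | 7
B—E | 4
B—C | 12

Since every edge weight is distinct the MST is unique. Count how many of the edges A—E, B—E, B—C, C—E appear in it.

Kruskal: consider edges lightest-first.
B—E (4): add. Components now {A} {B,E} {C} {D}
B—D (6): add. Components now {A} {B,D,E} {C}
C—E (7): add. Components now {A} {B,C,D,E}
A—E (10): add. Components now {A,B,C,D,E}
MST edge set: {B—E, B—D, C—E, A—E}.
Of the listed edges, {A—E, B—E, C—E} are in the MST → 3.

3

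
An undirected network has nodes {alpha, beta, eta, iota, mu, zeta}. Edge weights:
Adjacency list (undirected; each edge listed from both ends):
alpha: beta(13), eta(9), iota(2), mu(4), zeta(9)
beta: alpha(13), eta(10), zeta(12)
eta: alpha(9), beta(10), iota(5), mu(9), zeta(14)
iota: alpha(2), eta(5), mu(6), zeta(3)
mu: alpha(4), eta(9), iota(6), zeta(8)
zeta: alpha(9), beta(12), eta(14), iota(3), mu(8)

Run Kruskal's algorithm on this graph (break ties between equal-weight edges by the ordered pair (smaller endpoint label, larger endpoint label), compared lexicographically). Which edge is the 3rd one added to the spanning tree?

Sort edges by weight, then run Kruskal:
alpha—iota (2): add. Components now {eta} {alpha,iota} {beta} {zeta} {mu}
iota—zeta (3): add. Components now {eta} {alpha,iota,zeta} {beta} {mu}
alpha—mu (4): add. Components now {eta} {alpha,iota,mu,zeta} {beta}
eta—iota (5): add. Components now {alpha,eta,iota,mu,zeta} {beta}
iota—mu (6): skip — iota and mu already connected.
mu—zeta (8): skip — zeta and mu already connected.
alpha—eta (9): skip — eta and alpha already connected.
alpha—zeta (9): skip — alpha and zeta already connected.
eta—mu (9): skip — eta and mu already connected.
beta—eta (10): add. Components now {alpha,beta,eta,iota,mu,zeta}
The 3rd edge added is alpha—mu.

alpha-mu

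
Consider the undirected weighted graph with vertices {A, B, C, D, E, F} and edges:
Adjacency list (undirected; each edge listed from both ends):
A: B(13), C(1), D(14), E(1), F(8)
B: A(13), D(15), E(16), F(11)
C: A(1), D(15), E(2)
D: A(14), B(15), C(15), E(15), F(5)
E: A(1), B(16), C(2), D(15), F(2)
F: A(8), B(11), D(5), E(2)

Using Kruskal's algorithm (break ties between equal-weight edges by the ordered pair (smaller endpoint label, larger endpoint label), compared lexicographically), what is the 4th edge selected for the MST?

D-F

Kruskal's algorithm — process edges by increasing weight (ties by edge label):
A–C (1): add — endpoints in different components.
A–E (1): add — endpoints in different components.
C–E (2): skip — C and E already connected.
E–F (2): add — endpoints in different components.
D–F (5): add — endpoints in different components.
A–F (8): skip — A and F already connected.
B–F (11): add — endpoints in different components.
The 4th edge added is D–F.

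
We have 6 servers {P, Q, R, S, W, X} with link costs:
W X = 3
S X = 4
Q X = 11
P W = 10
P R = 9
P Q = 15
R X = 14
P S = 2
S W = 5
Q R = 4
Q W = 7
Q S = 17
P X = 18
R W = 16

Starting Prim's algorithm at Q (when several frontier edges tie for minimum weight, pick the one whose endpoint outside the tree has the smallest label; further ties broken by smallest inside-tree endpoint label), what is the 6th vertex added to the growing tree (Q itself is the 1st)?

P

Grow the tree from Q using Prim:
Step 1: frontier [Q R 4, Q W 7, Q X 11, P Q 15, Q S 17] → take Q R (4); add R.
Step 2: frontier [Q W 7, Q X 11, P Q 15, Q S 17, P R 9, R X 14, R W 16] → take Q W (7); add W.
Step 3: frontier [Q X 11, P Q 15, Q S 17, P R 9, R X 14, W X 3, S W 5, P W 10] → take W X (3); add X.
Step 4: frontier [P Q 15, Q S 17, P R 9, S W 5, P W 10, S X 4, P X 18] → take S X (4); add S.
Step 5: frontier [P Q 15, P R 9, P S 2, P W 10, P X 18] → take P S (2); add P.
Vertex order: Q, R, W, X, S, P. The 6th vertex is P.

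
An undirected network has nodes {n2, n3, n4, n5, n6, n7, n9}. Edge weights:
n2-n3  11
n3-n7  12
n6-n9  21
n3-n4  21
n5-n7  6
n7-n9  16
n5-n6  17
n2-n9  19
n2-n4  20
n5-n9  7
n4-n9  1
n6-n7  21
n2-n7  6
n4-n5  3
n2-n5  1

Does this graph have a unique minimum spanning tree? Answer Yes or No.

Kruskal: consider edges lightest-first.
n2-n5 (1): add. Components now {n2,n5} {n3} {n7} {n4} {n9} {n6}
n4-n9 (1): add. Components now {n2,n5} {n3} {n7} {n4,n9} {n6}
n4-n5 (3): add. Components now {n2,n4,n5,n9} {n3} {n7} {n6}
n2-n7 (6): add. Components now {n2,n4,n5,n7,n9} {n3} {n6}
n5-n7 (6): skip — n5 and n7 already connected.
n5-n9 (7): skip — n5 and n9 already connected.
n2-n3 (11): add. Components now {n2,n3,n4,n5,n7,n9} {n6}
n3-n7 (12): skip — n3 and n7 already connected.
n7-n9 (16): skip — n7 and n9 already connected.
n5-n6 (17): add. Components now {n2,n3,n4,n5,n6,n7,n9}
Non-tree edge n5-n7 has weight 6, equal to the heaviest edge on its tree cycle — swapping gives another MST of the same weight. Not unique.

No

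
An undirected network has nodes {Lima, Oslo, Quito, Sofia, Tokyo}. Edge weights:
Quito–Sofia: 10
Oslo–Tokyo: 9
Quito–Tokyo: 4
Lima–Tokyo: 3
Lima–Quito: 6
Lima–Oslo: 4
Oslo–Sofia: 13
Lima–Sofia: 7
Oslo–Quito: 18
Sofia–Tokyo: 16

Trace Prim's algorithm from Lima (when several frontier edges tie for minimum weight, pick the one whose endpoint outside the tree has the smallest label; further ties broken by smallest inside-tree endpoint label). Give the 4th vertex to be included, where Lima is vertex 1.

Quito

Grow the tree from Lima using Prim:
Step 1: cheapest edge leaving the tree is Lima–Tokyo (3); add Tokyo.
Step 2: cheapest edge leaving the tree is Lima–Oslo (4); add Oslo.
Step 3: cheapest edge leaving the tree is Quito–Tokyo (4); add Quito.
Step 4: cheapest edge leaving the tree is Lima–Sofia (7); add Sofia.
Vertex order: Lima, Tokyo, Oslo, Quito, Sofia. The 4th vertex is Quito.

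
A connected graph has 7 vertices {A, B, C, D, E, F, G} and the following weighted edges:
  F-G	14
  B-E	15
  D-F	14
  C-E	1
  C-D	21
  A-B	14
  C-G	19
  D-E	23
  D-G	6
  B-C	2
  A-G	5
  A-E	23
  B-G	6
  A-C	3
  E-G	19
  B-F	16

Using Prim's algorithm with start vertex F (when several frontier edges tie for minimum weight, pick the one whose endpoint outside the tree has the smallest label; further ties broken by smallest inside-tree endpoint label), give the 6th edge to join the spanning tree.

B-C

Grow the tree from F using Prim:
Step 1: cheapest edge leaving the tree is D-F (14); add D.
Step 2: cheapest edge leaving the tree is D-G (6); add G.
Step 3: cheapest edge leaving the tree is A-G (5); add A.
Step 4: cheapest edge leaving the tree is A-C (3); add C.
Step 5: cheapest edge leaving the tree is C-E (1); add E.
Step 6: cheapest edge leaving the tree is B-C (2); add B.
The 6th edge added is B-C.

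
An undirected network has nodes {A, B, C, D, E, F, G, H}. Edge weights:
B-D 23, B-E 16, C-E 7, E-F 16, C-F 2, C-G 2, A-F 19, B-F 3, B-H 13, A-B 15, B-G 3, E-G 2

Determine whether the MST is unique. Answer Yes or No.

Sort edges by weight, then run Kruskal:
C-F (2): add — endpoints in different components.
C-G (2): add — endpoints in different components.
E-G (2): add — endpoints in different components.
B-F (3): add — endpoints in different components.
B-G (3): skip — B and G already connected.
C-E (7): skip — C and E already connected.
B-H (13): add — endpoints in different components.
A-B (15): add — endpoints in different components.
B-E (16): skip — B and E already connected.
E-F (16): skip — E and F already connected.
A-F (19): skip — A and F already connected.
B-D (23): add — endpoints in different components.
Non-tree edge B-G has weight 3, equal to the heaviest edge on its tree cycle — swapping gives another MST of the same weight. Not unique.

No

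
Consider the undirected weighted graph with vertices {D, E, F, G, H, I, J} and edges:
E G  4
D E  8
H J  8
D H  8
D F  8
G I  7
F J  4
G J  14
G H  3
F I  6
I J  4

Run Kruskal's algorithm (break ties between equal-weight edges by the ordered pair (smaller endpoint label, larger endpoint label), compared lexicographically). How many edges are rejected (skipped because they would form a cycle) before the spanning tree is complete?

1

Sort edges by weight, then run Kruskal:
G H (3): add. Components now {D} {E} {F} {G,H} {I} {J}
E G (4): add. Components now {D} {E,G,H} {F} {I} {J}
F J (4): add. Components now {D} {E,G,H} {F,J} {I}
I J (4): add. Components now {D} {E,G,H} {F,I,J}
F I (6): skip — F and I already connected.
G I (7): add. Components now {D} {E,F,G,H,I,J}
D E (8): add. Components now {D,E,F,G,H,I,J}
Edges rejected before the tree was complete: 1.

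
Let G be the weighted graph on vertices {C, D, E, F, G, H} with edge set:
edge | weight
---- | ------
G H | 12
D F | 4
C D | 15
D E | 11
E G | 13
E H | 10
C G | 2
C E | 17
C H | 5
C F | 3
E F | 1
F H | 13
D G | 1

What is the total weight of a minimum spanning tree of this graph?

Prim's algorithm from E:
Step 1: cheapest edge leaving the tree is E F (1); add F.
Step 2: cheapest edge leaving the tree is C F (3); add C.
Step 3: cheapest edge leaving the tree is C G (2); add G.
Step 4: cheapest edge leaving the tree is D G (1); add D.
Step 5: cheapest edge leaving the tree is C H (5); add H.
MST edges: E F, C F, C G, D G, C H; total weight 1+3+2+1+5 = 12.

12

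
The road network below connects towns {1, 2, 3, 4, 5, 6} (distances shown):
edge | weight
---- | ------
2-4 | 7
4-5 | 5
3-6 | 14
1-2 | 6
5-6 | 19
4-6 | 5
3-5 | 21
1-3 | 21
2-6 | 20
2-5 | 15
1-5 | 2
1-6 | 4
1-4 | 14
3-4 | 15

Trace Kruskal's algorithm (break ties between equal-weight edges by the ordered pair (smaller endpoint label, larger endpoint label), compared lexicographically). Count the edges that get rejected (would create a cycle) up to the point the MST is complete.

Sort edges by weight, then run Kruskal:
1-5 (2): add. Components now {1,5} {2} {3} {4} {6}
1-6 (4): add. Components now {1,5,6} {2} {3} {4}
4-5 (5): add. Components now {1,4,5,6} {2} {3}
4-6 (5): skip — 4 and 6 already connected.
1-2 (6): add. Components now {1,2,4,5,6} {3}
2-4 (7): skip — 2 and 4 already connected.
1-4 (14): skip — 1 and 4 already connected.
3-6 (14): add. Components now {1,2,3,4,5,6}
Edges rejected before the tree was complete: 3.

3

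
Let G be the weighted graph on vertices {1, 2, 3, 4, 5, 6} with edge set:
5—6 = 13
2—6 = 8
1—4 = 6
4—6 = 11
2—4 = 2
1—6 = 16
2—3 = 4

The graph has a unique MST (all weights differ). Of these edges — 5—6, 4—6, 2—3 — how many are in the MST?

2

Sort edges by weight, then run Kruskal:
2—4 (2): add. Components now {1} {2,4} {3} {5} {6}
2—3 (4): add. Components now {1} {2,3,4} {5} {6}
1—4 (6): add. Components now {1,2,3,4} {5} {6}
2—6 (8): add. Components now {1,2,3,4,6} {5}
4—6 (11): skip — 4 and 6 already connected.
5—6 (13): add. Components now {1,2,3,4,5,6}
MST edge set: {2—4, 2—3, 1—4, 2—6, 5—6}.
Of the listed edges, {5—6, 2—3} are in the MST → 2.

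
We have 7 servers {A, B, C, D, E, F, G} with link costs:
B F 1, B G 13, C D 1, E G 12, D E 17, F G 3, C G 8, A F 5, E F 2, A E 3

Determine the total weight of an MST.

Prim, starting at C.
Step 1: frontier [C D 1, C G 8] → take C D (1); add D.
Step 2: frontier [C G 8, D E 17] → take C G (8); add G.
Step 3: frontier [D E 17, F G 3, E G 12, B G 13] → take F G (3); add F.
Step 4: frontier [D E 17, B F 1, E F 2, A F 5, E G 12, B G 13] → take B F (1); add B.
Step 5: frontier [D E 17, E F 2, A F 5, E G 12] → take E F (2); add E.
Step 6: frontier [A E 3, A F 5] → take A E (3); add A.
MST edges: C D, C G, F G, B F, E F, A E; total weight 1+8+3+1+2+3 = 18.

18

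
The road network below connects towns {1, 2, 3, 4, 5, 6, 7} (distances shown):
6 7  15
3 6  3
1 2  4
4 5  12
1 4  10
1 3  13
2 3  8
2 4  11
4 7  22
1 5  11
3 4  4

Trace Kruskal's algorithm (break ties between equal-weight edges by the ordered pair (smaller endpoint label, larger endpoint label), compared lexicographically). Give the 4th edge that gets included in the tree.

Kruskal: consider edges lightest-first.
3 6 (3): add — endpoints in different components.
1 2 (4): add — endpoints in different components.
3 4 (4): add — endpoints in different components.
2 3 (8): add — endpoints in different components.
1 4 (10): skip — 1 and 4 already connected.
1 5 (11): add — endpoints in different components.
2 4 (11): skip — 2 and 4 already connected.
4 5 (12): skip — 4 and 5 already connected.
1 3 (13): skip — 1 and 3 already connected.
6 7 (15): add — endpoints in different components.
The 4th edge added is 2 3.

2-3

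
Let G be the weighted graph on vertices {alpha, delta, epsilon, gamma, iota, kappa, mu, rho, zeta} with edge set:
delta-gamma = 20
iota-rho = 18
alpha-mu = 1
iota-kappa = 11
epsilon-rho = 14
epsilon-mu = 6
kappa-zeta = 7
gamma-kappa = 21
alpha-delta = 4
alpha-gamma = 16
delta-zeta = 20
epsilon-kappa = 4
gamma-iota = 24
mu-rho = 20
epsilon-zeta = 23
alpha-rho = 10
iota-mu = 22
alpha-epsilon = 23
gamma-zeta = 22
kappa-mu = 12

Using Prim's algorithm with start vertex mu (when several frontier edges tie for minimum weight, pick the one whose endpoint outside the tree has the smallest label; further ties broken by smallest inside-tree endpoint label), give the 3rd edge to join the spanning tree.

Grow the tree from mu using Prim:
Step 1: cheapest edge leaving the tree is alpha-mu (1); add alpha.
Step 2: cheapest edge leaving the tree is alpha-delta (4); add delta.
Step 3: cheapest edge leaving the tree is epsilon-mu (6); add epsilon.
Step 4: cheapest edge leaving the tree is epsilon-kappa (4); add kappa.
Step 5: cheapest edge leaving the tree is kappa-zeta (7); add zeta.
Step 6: cheapest edge leaving the tree is alpha-rho (10); add rho.
Step 7: cheapest edge leaving the tree is iota-kappa (11); add iota.
Step 8: cheapest edge leaving the tree is alpha-gamma (16); add gamma.
The 3rd edge added is epsilon-mu.

epsilon-mu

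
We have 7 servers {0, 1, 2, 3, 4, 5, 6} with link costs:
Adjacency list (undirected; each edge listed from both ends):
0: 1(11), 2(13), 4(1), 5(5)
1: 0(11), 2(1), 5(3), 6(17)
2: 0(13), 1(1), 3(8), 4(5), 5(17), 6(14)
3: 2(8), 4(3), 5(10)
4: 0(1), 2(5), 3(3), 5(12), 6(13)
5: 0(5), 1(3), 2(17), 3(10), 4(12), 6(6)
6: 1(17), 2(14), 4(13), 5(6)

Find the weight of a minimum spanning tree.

Sort edges by weight, then run Kruskal:
0 4 (1): add — endpoints in different components.
1 2 (1): add — endpoints in different components.
1 5 (3): add — endpoints in different components.
3 4 (3): add — endpoints in different components.
0 5 (5): add — endpoints in different components.
2 4 (5): skip — 2 and 4 already connected.
5 6 (6): add — endpoints in different components.
MST edges: 0 4, 1 2, 1 5, 3 4, 0 5, 5 6; total weight 1+1+3+3+5+6 = 19.

19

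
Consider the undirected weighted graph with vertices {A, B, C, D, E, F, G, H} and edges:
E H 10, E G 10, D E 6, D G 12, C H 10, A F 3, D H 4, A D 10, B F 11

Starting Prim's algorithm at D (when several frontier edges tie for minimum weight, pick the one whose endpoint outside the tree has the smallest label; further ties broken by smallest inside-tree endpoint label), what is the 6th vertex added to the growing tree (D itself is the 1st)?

C

Prim, starting at D.
Step 1: cheapest edge leaving the tree is D H (4); add H.
Step 2: cheapest edge leaving the tree is D E (6); add E.
Step 3: cheapest edge leaving the tree is A D (10); add A.
Step 4: cheapest edge leaving the tree is A F (3); add F.
Step 5: cheapest edge leaving the tree is C H (10); add C.
Step 6: cheapest edge leaving the tree is E G (10); add G.
Step 7: cheapest edge leaving the tree is B F (11); add B.
Vertex order: D, H, E, A, F, C, G, B. The 6th vertex is C.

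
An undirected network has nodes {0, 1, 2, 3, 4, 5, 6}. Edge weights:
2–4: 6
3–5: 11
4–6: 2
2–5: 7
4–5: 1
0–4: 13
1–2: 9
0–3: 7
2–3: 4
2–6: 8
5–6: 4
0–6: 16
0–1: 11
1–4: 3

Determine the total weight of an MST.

23

Kruskal's algorithm — process edges by increasing weight (ties by edge label):
4–5 (1): add. Components now {0} {1} {2} {3} {4,5} {6}
4–6 (2): add. Components now {0} {1} {2} {3} {4,5,6}
1–4 (3): add. Components now {0} {1,4,5,6} {2} {3}
2–3 (4): add. Components now {0} {1,4,5,6} {2,3}
5–6 (4): skip — 5 and 6 already connected.
2–4 (6): add. Components now {0} {1,2,3,4,5,6}
0–3 (7): add. Components now {0,1,2,3,4,5,6}
MST edges: 4–5, 4–6, 1–4, 2–3, 2–4, 0–3; total weight 1+2+3+4+6+7 = 23.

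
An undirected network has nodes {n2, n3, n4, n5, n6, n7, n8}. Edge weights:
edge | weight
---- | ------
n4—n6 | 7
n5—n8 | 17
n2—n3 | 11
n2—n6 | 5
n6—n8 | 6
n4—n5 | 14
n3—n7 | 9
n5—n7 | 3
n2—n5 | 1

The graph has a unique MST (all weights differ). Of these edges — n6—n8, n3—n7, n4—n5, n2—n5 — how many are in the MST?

3

Kruskal's algorithm — process edges by increasing weight (ties by edge label):
n2—n5 (1): add — endpoints in different components.
n5—n7 (3): add — endpoints in different components.
n2—n6 (5): add — endpoints in different components.
n6—n8 (6): add — endpoints in different components.
n4—n6 (7): add — endpoints in different components.
n3—n7 (9): add — endpoints in different components.
MST edge set: {n2—n5, n5—n7, n2—n6, n6—n8, n4—n6, n3—n7}.
Of the listed edges, {n6—n8, n3—n7, n2—n5} are in the MST → 3.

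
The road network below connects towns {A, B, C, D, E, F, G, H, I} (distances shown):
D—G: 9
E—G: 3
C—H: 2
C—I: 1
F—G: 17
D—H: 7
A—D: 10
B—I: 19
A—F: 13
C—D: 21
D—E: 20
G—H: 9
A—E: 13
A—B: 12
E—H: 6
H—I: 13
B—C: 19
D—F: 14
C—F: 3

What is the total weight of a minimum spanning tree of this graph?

44

Prim, starting at E.
Step 1: cheapest edge leaving the tree is E—G (3); add G.
Step 2: cheapest edge leaving the tree is E—H (6); add H.
Step 3: cheapest edge leaving the tree is C—H (2); add C.
Step 4: cheapest edge leaving the tree is C—I (1); add I.
Step 5: cheapest edge leaving the tree is C—F (3); add F.
Step 6: cheapest edge leaving the tree is D—H (7); add D.
Step 7: cheapest edge leaving the tree is A—D (10); add A.
Step 8: cheapest edge leaving the tree is A—B (12); add B.
MST edges: E—G, E—H, C—H, C—I, C—F, D—H, A—D, A—B; total weight 3+6+2+1+3+7+10+12 = 44.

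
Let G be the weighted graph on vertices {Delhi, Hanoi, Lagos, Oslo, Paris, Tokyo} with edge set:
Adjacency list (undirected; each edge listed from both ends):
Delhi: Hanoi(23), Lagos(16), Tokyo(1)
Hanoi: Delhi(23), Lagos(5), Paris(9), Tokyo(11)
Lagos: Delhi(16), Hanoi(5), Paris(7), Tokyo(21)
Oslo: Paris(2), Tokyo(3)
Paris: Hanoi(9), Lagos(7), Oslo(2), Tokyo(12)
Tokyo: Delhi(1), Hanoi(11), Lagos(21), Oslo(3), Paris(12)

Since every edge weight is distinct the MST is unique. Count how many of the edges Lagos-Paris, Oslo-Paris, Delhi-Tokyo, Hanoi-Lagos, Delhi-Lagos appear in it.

Kruskal: consider edges lightest-first.
Delhi-Tokyo (1): add. Components now {Delhi,Tokyo} {Paris} {Hanoi} {Lagos} {Oslo}
Oslo-Paris (2): add. Components now {Delhi,Tokyo} {Oslo,Paris} {Hanoi} {Lagos}
Oslo-Tokyo (3): add. Components now {Delhi,Oslo,Paris,Tokyo} {Hanoi} {Lagos}
Hanoi-Lagos (5): add. Components now {Delhi,Oslo,Paris,Tokyo} {Hanoi,Lagos}
Lagos-Paris (7): add. Components now {Delhi,Hanoi,Lagos,Oslo,Paris,Tokyo}
MST edge set: {Delhi-Tokyo, Oslo-Paris, Oslo-Tokyo, Hanoi-Lagos, Lagos-Paris}.
Of the listed edges, {Lagos-Paris, Oslo-Paris, Delhi-Tokyo, Hanoi-Lagos} are in the MST → 4.

4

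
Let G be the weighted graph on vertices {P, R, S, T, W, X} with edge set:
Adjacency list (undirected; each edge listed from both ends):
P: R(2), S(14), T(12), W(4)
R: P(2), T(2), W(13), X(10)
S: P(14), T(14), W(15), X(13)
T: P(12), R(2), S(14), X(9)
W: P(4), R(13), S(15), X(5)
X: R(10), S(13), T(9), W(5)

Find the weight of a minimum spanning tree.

26

Sort edges by weight, then run Kruskal:
P—R (2): add — endpoints in different components.
R—T (2): add — endpoints in different components.
P—W (4): add — endpoints in different components.
W—X (5): add — endpoints in different components.
T—X (9): skip — T and X already connected.
R—X (10): skip — R and X already connected.
P—T (12): skip — T and P already connected.
R—W (13): skip — R and W already connected.
S—X (13): add — endpoints in different components.
MST edges: P—R, R—T, P—W, W—X, S—X; total weight 2+2+4+5+13 = 26.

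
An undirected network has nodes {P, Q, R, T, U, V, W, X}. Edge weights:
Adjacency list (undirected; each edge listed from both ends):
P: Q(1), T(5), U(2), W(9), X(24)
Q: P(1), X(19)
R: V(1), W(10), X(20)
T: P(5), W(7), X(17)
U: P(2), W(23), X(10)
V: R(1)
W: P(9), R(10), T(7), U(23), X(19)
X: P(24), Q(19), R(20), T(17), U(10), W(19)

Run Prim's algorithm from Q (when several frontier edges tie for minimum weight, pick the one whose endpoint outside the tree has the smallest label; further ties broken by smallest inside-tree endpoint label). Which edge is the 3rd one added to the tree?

Prim's algorithm from Q:
Step 1: frontier [P-Q 1, Q-X 19] → take P-Q (1); add P.
Step 2: frontier [P-U 2, P-T 5, P-W 9, P-X 24, Q-X 19] → take P-U (2); add U.
Step 3: frontier [P-T 5, P-W 9, P-X 24, Q-X 19, U-X 10, U-W 23] → take P-T (5); add T.
Step 4: frontier [P-W 9, P-X 24, Q-X 19, T-W 7, T-X 17, U-X 10, U-W 23] → take T-W (7); add W.
Step 5: frontier [P-X 24, Q-X 19, T-X 17, U-X 10, R-W 10, W-X 19] → take R-W (10); add R.
Step 6: frontier [P-X 24, Q-X 19, R-V 1, R-X 20, T-X 17, U-X 10, W-X 19] → take R-V (1); add V.
Step 7: frontier [P-X 24, Q-X 19, R-X 20, T-X 17, U-X 10, W-X 19] → take U-X (10); add X.
The 3rd edge added is P-T.

P-T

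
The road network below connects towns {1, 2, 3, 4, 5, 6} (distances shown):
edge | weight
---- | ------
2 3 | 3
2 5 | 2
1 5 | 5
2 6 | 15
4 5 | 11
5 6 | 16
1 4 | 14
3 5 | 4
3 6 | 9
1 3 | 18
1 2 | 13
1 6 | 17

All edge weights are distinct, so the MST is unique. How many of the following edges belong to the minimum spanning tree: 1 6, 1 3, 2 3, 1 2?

1

Kruskal's algorithm — process edges by increasing weight (ties by edge label):
2 5 (2): add — endpoints in different components.
2 3 (3): add — endpoints in different components.
3 5 (4): skip — 3 and 5 already connected.
1 5 (5): add — endpoints in different components.
3 6 (9): add — endpoints in different components.
4 5 (11): add — endpoints in different components.
MST edge set: {2 5, 2 3, 1 5, 3 6, 4 5}.
Of the listed edges, {2 3} are in the MST → 1.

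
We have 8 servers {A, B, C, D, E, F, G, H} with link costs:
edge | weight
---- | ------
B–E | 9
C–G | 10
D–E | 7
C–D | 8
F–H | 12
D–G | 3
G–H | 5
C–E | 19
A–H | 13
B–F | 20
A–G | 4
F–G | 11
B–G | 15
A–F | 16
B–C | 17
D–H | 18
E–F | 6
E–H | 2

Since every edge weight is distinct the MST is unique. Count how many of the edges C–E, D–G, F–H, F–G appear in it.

1

Sort edges by weight, then run Kruskal:
E–H (2): add — endpoints in different components.
D–G (3): add — endpoints in different components.
A–G (4): add — endpoints in different components.
G–H (5): add — endpoints in different components.
E–F (6): add — endpoints in different components.
D–E (7): skip — D and E already connected.
C–D (8): add — endpoints in different components.
B–E (9): add — endpoints in different components.
MST edge set: {E–H, D–G, A–G, G–H, E–F, C–D, B–E}.
Of the listed edges, {D–G} are in the MST → 1.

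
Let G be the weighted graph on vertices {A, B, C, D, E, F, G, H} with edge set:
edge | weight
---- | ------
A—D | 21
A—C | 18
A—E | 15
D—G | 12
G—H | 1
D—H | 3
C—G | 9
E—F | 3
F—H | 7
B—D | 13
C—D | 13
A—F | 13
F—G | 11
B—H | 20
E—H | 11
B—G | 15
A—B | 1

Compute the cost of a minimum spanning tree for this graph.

37

Prim's algorithm from D:
Step 1: cheapest edge leaving the tree is D—H (3); add H.
Step 2: cheapest edge leaving the tree is G—H (1); add G.
Step 3: cheapest edge leaving the tree is F—H (7); add F.
Step 4: cheapest edge leaving the tree is E—F (3); add E.
Step 5: cheapest edge leaving the tree is C—G (9); add C.
Step 6: cheapest edge leaving the tree is A—F (13); add A.
Step 7: cheapest edge leaving the tree is A—B (1); add B.
MST edges: D—H, G—H, F—H, E—F, C—G, A—F, A—B; total weight 3+1+7+3+9+13+1 = 37.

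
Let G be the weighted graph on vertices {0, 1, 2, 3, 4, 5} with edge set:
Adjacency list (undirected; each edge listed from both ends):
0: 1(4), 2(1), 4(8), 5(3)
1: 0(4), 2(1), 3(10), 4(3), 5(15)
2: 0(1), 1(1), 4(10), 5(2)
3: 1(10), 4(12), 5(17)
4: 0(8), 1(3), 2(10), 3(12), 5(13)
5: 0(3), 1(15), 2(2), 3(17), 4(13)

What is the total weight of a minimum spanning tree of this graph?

Sort edges by weight, then run Kruskal:
0–2 (1): add — endpoints in different components.
1–2 (1): add — endpoints in different components.
2–5 (2): add — endpoints in different components.
0–5 (3): skip — 0 and 5 already connected.
1–4 (3): add — endpoints in different components.
0–1 (4): skip — 0 and 1 already connected.
0–4 (8): skip — 0 and 4 already connected.
1–3 (10): add — endpoints in different components.
MST edges: 0–2, 1–2, 2–5, 1–4, 1–3; total weight 1+1+2+3+10 = 17.

17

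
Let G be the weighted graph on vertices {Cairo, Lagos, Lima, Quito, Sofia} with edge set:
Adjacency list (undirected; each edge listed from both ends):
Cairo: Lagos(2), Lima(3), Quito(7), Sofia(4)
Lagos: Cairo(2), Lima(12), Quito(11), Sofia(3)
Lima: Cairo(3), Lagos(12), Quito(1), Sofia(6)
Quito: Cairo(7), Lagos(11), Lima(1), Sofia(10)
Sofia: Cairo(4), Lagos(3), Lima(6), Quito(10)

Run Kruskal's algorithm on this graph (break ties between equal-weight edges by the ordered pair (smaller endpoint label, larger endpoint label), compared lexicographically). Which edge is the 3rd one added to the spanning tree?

Cairo-Lima

Kruskal: consider edges lightest-first.
Lima-Quito (1): add. Components now {Lima,Quito} {Sofia} {Lagos} {Cairo}
Cairo-Lagos (2): add. Components now {Lima,Quito} {Sofia} {Cairo,Lagos}
Cairo-Lima (3): add. Components now {Cairo,Lagos,Lima,Quito} {Sofia}
Lagos-Sofia (3): add. Components now {Cairo,Lagos,Lima,Quito,Sofia}
The 3rd edge added is Cairo-Lima.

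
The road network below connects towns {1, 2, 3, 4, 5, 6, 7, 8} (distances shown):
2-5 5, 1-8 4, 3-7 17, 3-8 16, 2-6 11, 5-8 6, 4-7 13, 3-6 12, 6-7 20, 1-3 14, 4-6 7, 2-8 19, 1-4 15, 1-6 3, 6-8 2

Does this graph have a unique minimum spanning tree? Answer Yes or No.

Yes

Kruskal: consider edges lightest-first.
6-8 (2): add — endpoints in different components.
1-6 (3): add — endpoints in different components.
1-8 (4): skip — 1 and 8 already connected.
2-5 (5): add — endpoints in different components.
5-8 (6): add — endpoints in different components.
4-6 (7): add — endpoints in different components.
2-6 (11): skip — 2 and 6 already connected.
3-6 (12): add — endpoints in different components.
4-7 (13): add — endpoints in different components.
Every non-tree edge has weight strictly greater than the heaviest edge on the tree path between its endpoints, so the MST is unique.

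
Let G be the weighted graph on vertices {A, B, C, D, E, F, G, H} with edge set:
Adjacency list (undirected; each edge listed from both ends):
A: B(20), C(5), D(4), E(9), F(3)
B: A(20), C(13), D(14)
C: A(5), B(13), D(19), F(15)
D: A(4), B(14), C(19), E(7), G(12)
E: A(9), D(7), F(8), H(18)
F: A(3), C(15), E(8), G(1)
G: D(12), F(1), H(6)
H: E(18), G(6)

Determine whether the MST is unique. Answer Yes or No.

Sort edges by weight, then run Kruskal:
F-G (1): add — endpoints in different components.
A-F (3): add — endpoints in different components.
A-D (4): add — endpoints in different components.
A-C (5): add — endpoints in different components.
G-H (6): add — endpoints in different components.
D-E (7): add — endpoints in different components.
E-F (8): skip — E and F already connected.
A-E (9): skip — A and E already connected.
D-G (12): skip — D and G already connected.
B-C (13): add — endpoints in different components.
Every non-tree edge has weight strictly greater than the heaviest edge on the tree path between its endpoints, so the MST is unique.

Yes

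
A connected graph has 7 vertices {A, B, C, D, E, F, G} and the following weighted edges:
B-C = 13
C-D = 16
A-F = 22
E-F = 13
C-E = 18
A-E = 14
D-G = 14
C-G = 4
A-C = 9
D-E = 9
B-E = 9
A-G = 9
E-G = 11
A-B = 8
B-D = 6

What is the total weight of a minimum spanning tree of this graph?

Grow the tree from G using Prim:
Step 1: cheapest edge leaving the tree is C-G (4); add C.
Step 2: cheapest edge leaving the tree is A-C (9); add A.
Step 3: cheapest edge leaving the tree is A-B (8); add B.
Step 4: cheapest edge leaving the tree is B-D (6); add D.
Step 5: cheapest edge leaving the tree is B-E (9); add E.
Step 6: cheapest edge leaving the tree is E-F (13); add F.
MST edges: C-G, A-C, A-B, B-D, B-E, E-F; total weight 4+9+8+6+9+13 = 49.

49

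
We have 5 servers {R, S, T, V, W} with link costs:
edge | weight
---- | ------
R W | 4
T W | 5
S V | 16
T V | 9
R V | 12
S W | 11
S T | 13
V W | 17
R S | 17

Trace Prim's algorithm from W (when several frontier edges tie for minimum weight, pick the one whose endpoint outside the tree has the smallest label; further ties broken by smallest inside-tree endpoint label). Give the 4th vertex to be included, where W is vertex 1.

Prim, starting at W.
Step 1: frontier [R W 4, T W 5, S W 11, V W 17] → take R W (4); add R.
Step 2: frontier [R V 12, R S 17, T W 5, S W 11, V W 17] → take T W (5); add T.
Step 3: frontier [R V 12, R S 17, T V 9, S T 13, S W 11, V W 17] → take T V (9); add V.
Step 4: frontier [R S 17, S T 13, S V 16, S W 11] → take S W (11); add S.
Vertex order: W, R, T, V, S. The 4th vertex is V.

V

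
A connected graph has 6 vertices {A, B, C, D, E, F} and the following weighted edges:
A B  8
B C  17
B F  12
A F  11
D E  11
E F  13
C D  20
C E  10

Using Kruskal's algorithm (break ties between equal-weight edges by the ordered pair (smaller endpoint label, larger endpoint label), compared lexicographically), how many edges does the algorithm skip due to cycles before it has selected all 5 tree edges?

1

Kruskal's algorithm — process edges by increasing weight (ties by edge label):
A B (8): add. Components now {A,B} {C} {D} {E} {F}
C E (10): add. Components now {A,B} {C,E} {D} {F}
A F (11): add. Components now {A,B,F} {C,E} {D}
D E (11): add. Components now {A,B,F} {C,D,E}
B F (12): skip — B and F already connected.
E F (13): add. Components now {A,B,C,D,E,F}
Edges rejected before the tree was complete: 1.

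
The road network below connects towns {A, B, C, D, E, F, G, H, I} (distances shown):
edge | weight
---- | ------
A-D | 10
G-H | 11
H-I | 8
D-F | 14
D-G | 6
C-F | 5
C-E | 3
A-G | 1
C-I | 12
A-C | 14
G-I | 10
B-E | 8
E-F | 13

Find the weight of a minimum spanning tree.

Grow the tree from H using Prim:
Step 1: cheapest edge leaving the tree is H-I (8); add I.
Step 2: cheapest edge leaving the tree is G-I (10); add G.
Step 3: cheapest edge leaving the tree is A-G (1); add A.
Step 4: cheapest edge leaving the tree is D-G (6); add D.
Step 5: cheapest edge leaving the tree is C-I (12); add C.
Step 6: cheapest edge leaving the tree is C-E (3); add E.
Step 7: cheapest edge leaving the tree is C-F (5); add F.
Step 8: cheapest edge leaving the tree is B-E (8); add B.
MST edges: H-I, G-I, A-G, D-G, C-I, C-E, C-F, B-E; total weight 8+10+1+6+12+3+5+8 = 53.

53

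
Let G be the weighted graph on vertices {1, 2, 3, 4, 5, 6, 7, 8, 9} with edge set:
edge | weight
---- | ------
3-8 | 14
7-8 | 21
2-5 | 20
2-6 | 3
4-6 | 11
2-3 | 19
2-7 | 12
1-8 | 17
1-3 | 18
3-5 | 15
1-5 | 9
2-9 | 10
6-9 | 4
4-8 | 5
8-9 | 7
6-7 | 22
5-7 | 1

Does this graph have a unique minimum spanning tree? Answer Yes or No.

Yes

Sort edges by weight, then run Kruskal:
5-7 (1): add — endpoints in different components.
2-6 (3): add — endpoints in different components.
6-9 (4): add — endpoints in different components.
4-8 (5): add — endpoints in different components.
8-9 (7): add — endpoints in different components.
1-5 (9): add — endpoints in different components.
2-9 (10): skip — 2 and 9 already connected.
4-6 (11): skip — 4 and 6 already connected.
2-7 (12): add — endpoints in different components.
3-8 (14): add — endpoints in different components.
Every non-tree edge has weight strictly greater than the heaviest edge on the tree path between its endpoints, so the MST is unique.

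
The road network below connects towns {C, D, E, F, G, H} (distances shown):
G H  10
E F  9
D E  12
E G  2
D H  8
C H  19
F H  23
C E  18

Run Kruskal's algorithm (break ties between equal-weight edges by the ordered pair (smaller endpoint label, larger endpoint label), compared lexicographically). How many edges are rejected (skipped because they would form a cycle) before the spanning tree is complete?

1

Sort edges by weight, then run Kruskal:
E G (2): add — endpoints in different components.
D H (8): add — endpoints in different components.
E F (9): add — endpoints in different components.
G H (10): add — endpoints in different components.
D E (12): skip — D and E already connected.
C E (18): add — endpoints in different components.
Edges rejected before the tree was complete: 1.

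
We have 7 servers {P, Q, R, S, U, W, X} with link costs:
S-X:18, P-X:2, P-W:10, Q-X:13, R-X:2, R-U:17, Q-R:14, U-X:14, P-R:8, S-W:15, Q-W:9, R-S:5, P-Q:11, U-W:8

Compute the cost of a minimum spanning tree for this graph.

36

Prim, starting at R.
Step 1: cheapest edge leaving the tree is R-X (2); add X.
Step 2: cheapest edge leaving the tree is P-X (2); add P.
Step 3: cheapest edge leaving the tree is R-S (5); add S.
Step 4: cheapest edge leaving the tree is P-W (10); add W.
Step 5: cheapest edge leaving the tree is U-W (8); add U.
Step 6: cheapest edge leaving the tree is Q-W (9); add Q.
MST edges: R-X, P-X, R-S, P-W, U-W, Q-W; total weight 2+2+5+10+8+9 = 36.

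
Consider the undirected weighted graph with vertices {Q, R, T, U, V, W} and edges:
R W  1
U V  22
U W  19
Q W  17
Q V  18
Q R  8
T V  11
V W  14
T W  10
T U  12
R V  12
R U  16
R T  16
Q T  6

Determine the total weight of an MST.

38

Kruskal: consider edges lightest-first.
R W (1): add — endpoints in different components.
Q T (6): add — endpoints in different components.
Q R (8): add — endpoints in different components.
T W (10): skip — W and T already connected.
T V (11): add — endpoints in different components.
R V (12): skip — R and V already connected.
T U (12): add — endpoints in different components.
MST edges: R W, Q T, Q R, T V, T U; total weight 1+6+8+11+12 = 38.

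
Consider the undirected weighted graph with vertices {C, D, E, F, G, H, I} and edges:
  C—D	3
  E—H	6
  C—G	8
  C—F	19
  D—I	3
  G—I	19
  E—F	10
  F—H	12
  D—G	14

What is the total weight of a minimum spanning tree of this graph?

49

Prim, starting at H.
Step 1: cheapest edge leaving the tree is E—H (6); add E.
Step 2: cheapest edge leaving the tree is E—F (10); add F.
Step 3: cheapest edge leaving the tree is C—F (19); add C.
Step 4: cheapest edge leaving the tree is C—D (3); add D.
Step 5: cheapest edge leaving the tree is D—I (3); add I.
Step 6: cheapest edge leaving the tree is C—G (8); add G.
MST edges: E—H, E—F, C—F, C—D, D—I, C—G; total weight 6+10+19+3+3+8 = 49.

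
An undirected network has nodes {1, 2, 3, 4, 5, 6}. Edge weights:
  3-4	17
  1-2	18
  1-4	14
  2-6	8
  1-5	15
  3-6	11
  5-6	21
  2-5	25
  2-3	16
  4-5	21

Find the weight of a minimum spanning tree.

Prim's algorithm from 2:
Step 1: frontier [2-6 8, 2-3 16, 1-2 18, 2-5 25] → take 2-6 (8); add 6.
Step 2: frontier [2-3 16, 1-2 18, 2-5 25, 3-6 11, 5-6 21] → take 3-6 (11); add 3.
Step 3: frontier [1-2 18, 2-5 25, 3-4 17, 5-6 21] → take 3-4 (17); add 4.
Step 4: frontier [1-2 18, 2-5 25, 1-4 14, 4-5 21, 5-6 21] → take 1-4 (14); add 1.
Step 5: frontier [1-5 15, 2-5 25, 4-5 21, 5-6 21] → take 1-5 (15); add 5.
MST edges: 2-6, 3-6, 3-4, 1-4, 1-5; total weight 8+11+17+14+15 = 65.

65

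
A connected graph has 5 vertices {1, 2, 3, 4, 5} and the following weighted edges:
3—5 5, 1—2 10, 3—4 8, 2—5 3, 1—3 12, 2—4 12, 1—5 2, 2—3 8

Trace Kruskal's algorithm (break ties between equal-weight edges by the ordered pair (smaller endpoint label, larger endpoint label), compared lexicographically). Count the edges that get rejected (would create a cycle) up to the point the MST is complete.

Kruskal: consider edges lightest-first.
1—5 (2): add — endpoints in different components.
2—5 (3): add — endpoints in different components.
3—5 (5): add — endpoints in different components.
2—3 (8): skip — 2 and 3 already connected.
3—4 (8): add — endpoints in different components.
Edges rejected before the tree was complete: 1.

1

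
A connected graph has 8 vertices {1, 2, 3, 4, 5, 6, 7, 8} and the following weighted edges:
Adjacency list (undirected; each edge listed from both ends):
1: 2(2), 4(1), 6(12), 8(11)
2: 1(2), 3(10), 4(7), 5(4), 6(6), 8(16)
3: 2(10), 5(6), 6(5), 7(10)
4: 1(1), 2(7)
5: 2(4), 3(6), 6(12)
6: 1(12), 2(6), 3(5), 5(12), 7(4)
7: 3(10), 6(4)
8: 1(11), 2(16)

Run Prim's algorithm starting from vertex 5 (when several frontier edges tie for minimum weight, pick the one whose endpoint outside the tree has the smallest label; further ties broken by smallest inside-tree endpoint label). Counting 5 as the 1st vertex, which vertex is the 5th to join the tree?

3

Prim, starting at 5.
Step 1: cheapest edge leaving the tree is 2 5 (4); add 2.
Step 2: cheapest edge leaving the tree is 1 2 (2); add 1.
Step 3: cheapest edge leaving the tree is 1 4 (1); add 4.
Step 4: cheapest edge leaving the tree is 3 5 (6); add 3.
Step 5: cheapest edge leaving the tree is 3 6 (5); add 6.
Step 6: cheapest edge leaving the tree is 6 7 (4); add 7.
Step 7: cheapest edge leaving the tree is 1 8 (11); add 8.
Vertex order: 5, 2, 1, 4, 3, 6, 7, 8. The 5th vertex is 3.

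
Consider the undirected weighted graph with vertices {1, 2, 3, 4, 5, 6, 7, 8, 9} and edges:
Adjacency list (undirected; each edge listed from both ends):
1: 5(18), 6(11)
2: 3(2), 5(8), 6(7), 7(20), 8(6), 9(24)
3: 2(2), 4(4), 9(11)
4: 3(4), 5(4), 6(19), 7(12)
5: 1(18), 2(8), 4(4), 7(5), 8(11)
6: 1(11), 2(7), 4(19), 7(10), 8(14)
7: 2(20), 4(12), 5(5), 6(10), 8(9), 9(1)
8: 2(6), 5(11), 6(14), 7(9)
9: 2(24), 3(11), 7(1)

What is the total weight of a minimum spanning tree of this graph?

40

Kruskal's algorithm — process edges by increasing weight (ties by edge label):
7—9 (1): add — endpoints in different components.
2—3 (2): add — endpoints in different components.
3—4 (4): add — endpoints in different components.
4—5 (4): add — endpoints in different components.
5—7 (5): add — endpoints in different components.
2—8 (6): add — endpoints in different components.
2—6 (7): add — endpoints in different components.
2—5 (8): skip — 2 and 5 already connected.
7—8 (9): skip — 7 and 8 already connected.
6—7 (10): skip — 6 and 7 already connected.
1—6 (11): add — endpoints in different components.
MST edges: 7—9, 2—3, 3—4, 4—5, 5—7, 2—8, 2—6, 1—6; total weight 1+2+4+4+5+6+7+11 = 40.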